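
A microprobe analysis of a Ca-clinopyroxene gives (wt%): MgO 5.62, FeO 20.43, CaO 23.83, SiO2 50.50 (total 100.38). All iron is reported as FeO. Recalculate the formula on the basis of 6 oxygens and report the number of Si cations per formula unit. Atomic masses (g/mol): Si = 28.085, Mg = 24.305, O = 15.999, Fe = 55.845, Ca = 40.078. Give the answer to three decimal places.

1.993 Si apfu

MgO (M=40.304): mol = 0.13944; Mg = 0.13944, O = 0.13944.
FeO (M=71.844): mol = 0.28437; Fe = 0.28437, O = 0.28437.
CaO (M=56.077): mol = 0.42495; Ca = 0.42495, O = 0.42495.
SiO2 (M=60.083): mol = 0.84050; Si = 0.84050, O = 1.68100.
ΣO = 2.52976; factor = 6/ΣO = 2.37177.
Si apfu = 0.84050 × 2.37177 = 1.993.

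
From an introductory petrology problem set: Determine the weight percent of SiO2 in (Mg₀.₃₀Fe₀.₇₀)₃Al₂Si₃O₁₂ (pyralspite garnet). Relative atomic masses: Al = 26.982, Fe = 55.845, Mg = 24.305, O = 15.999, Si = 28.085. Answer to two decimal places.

38.40 wt%

Formula mass = 469.356 g/mol.
3 Si → 3.0000 mol SiO2 per formula unit; M(SiO2) = 60.083, so SiO2 mass = 180.249 g.
180.249/469.356 × 100 = 38.40 wt%.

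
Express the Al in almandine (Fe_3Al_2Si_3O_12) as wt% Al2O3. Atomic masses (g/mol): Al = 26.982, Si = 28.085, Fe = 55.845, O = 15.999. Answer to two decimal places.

Molar mass of Fe_3Al_2Si_3O_12 = 3×55.845 + 2×26.982 + 3×28.085 + 12×15.999 = 497.742 g/mol.
Each formula unit contains 2 Al, equivalent to 2/2 = 1.0000 mol Al2O3.
M(Al2O3) = 2×26.982 + 3×15.999 = 101.961 g/mol.
Mass of Al2O3 per formula unit = 1.0000 × 101.961 = 101.961 g.
Al2O3 wt% = 101.961 / 497.742 × 100 = 20.48%.

20.48 wt%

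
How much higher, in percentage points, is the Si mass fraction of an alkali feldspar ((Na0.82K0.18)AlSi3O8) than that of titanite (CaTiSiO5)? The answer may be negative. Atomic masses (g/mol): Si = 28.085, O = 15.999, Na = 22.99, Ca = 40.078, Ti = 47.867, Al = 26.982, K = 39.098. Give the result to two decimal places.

First mineral: 84.255 g Si in 265.118 g formula = 31.78 wt% Si.
Second mineral: 28.085 g Si in 196.025 g formula = 14.33 wt% Si.
31.78% − 14.33% gives a difference of 17.45 percentage points.

17.45 percentage points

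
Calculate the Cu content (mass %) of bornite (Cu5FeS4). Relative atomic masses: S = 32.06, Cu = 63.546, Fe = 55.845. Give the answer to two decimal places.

63.32 mass %

Molar mass of Cu5FeS4: 5×63.546 + 1×55.845 + 4×32.06 = 501.815 g/mol.
Mass of Cu per formula unit: 5 × 63.546 = 317.730 g.
Weight fraction Cu = 317.730 / 501.815 = 0.6332.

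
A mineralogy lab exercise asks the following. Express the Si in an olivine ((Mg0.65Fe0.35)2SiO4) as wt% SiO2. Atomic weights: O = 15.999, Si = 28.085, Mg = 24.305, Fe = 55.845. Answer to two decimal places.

Molar mass of (Mg0.65Fe0.35)2SiO4 = 1.30×24.305 + 0.70×55.845 + 1×28.085 + 4×15.999 = 162.769 g/mol.
Each formula unit contains 1 Si, equivalent to 1/1 = 1.0000 mol SiO2.
M(SiO2) = 1×28.085 + 2×15.999 = 60.083 g/mol.
Mass of SiO2 per formula unit = 1.0000 × 60.083 = 60.083 g.
SiO2 wt% = 60.083 / 162.769 × 100 = 36.91%.

36.91 wt%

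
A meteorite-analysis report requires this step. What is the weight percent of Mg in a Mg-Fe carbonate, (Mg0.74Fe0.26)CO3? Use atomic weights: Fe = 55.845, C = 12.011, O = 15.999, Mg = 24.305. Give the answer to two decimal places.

19.44 weight percent

Molar mass of (Mg0.74Fe0.26)CO3: 0.74×24.305 + 0.26×55.845 + 1×12.011 + 3×15.999 = 92.513 g/mol.
Mass of Mg per formula unit: 0.74 × 24.305 = 17.986 g.
Weight fraction Mg = 17.986 / 92.513 = 0.1944.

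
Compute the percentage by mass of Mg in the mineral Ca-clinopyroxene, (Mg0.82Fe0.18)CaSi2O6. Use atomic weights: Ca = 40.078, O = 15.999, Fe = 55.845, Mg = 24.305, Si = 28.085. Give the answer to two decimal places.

8.97 wt%

M((Mg0.82Fe0.18)CaSi2O6) = 222.224 g/mol.
Mg contributes 0.82 × 24.305 = 19.930 g per mole.
19.930/222.224 = 0.0897 → 8.97%.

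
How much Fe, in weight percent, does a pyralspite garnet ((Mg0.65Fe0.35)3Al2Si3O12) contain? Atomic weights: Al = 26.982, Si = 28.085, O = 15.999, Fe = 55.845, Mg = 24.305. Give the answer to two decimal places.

Formula mass = 1.95*24.305 + 1.05*55.845 + 2*26.982 + 3*28.085 + 12*15.999 = 436.239 g/mol, of which 58.637 g is Fe.
So Fe makes up 58.637/436.239 = 0.1344 of the mass, i.e. 13.44%.

13.44 weight percent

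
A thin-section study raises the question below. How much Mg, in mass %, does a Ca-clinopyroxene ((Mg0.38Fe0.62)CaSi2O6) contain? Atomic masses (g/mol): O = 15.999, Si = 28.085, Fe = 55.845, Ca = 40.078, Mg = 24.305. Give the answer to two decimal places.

Molar mass of (Mg0.38Fe0.62)CaSi2O6: 0.38*24.305 + 0.62*55.845 + 1*40.078 + 2*28.085 + 6*15.999 = 236.102 g/mol.
Mass of Mg per formula unit: 0.38 × 24.305 = 9.236 g.
Weight fraction Mg = 9.236 / 236.102 = 0.0391.

3.91 mass %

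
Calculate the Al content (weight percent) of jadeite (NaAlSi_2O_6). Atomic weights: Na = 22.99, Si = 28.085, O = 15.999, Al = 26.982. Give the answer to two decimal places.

13.35 weight percent

Formula mass = 1·22.99 + 1·26.982 + 2·28.085 + 6·15.999 = 202.136 g/mol, of which 26.982 g is Al.
So Al makes up 26.982/202.136 = 0.1335 of the mass, i.e. 13.35%.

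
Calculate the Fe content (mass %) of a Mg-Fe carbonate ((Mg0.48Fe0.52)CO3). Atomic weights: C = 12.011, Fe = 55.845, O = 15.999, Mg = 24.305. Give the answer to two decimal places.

M((Mg0.48Fe0.52)CO3) = 100.714 g/mol.
Fe contributes 0.52 × 55.845 = 29.039 g per mole.
29.039/100.714 = 0.2883 → 28.83%.

28.83 mass %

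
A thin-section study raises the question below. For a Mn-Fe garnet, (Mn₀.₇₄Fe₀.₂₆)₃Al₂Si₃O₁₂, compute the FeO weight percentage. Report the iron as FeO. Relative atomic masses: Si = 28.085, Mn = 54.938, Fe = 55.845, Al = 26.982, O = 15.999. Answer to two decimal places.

Molar mass of (Mn₀.₇₄Fe₀.₂₆)₃Al₂Si₃O₁₂ = 2.22*54.938 + 0.78*55.845 + 2*26.982 + 3*28.085 + 12*15.999 = 495.728 g/mol.
Each formula unit contains 0.78 Fe, equivalent to 0.78/1 = 0.7800 mol FeO.
M(FeO) = 1×55.845 + 1×15.999 = 71.844 g/mol.
Mass of FeO per formula unit = 0.7800 × 71.844 = 56.038 g.
FeO wt% = 56.038 / 495.728 × 100 = 11.30%.

11.30 wt%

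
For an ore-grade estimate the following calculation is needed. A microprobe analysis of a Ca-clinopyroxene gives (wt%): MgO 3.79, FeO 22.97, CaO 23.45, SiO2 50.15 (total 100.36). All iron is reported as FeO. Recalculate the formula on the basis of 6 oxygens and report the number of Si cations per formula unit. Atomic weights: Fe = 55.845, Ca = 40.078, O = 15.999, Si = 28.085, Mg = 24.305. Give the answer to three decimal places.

2.002 Si apfu

MgO: 3.79/40.304 = 0.09404 mol → 0.09404 mol Mg, 0.09404 mol O.
FeO: 22.97/71.844 = 0.31972 mol → 0.31972 mol Fe, 0.31972 mol O.
CaO: 23.45/56.077 = 0.41818 mol → 0.41818 mol Ca, 0.41818 mol O.
SiO2: 50.15/60.083 = 0.83468 mol → 0.83468 mol Si, 1.66936 mol O.
Total oxygen = 2.50130 mol. Normalization factor = 6/2.50130 = 2.39875.
Si per 6 O = 0.83468 × 2.39875 = 2.002.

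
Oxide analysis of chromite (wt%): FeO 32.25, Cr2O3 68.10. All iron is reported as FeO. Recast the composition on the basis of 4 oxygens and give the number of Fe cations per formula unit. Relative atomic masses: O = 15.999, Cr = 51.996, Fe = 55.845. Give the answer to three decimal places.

1.001 Fe apfu

32.25 wt% FeO ÷ 71.844 g/mol = 0.44889 mol, giving 0.44889 Fe and 0.44889 O.
68.10 wt% Cr2O3 ÷ 151.989 g/mol = 0.44806 mol, giving 0.89612 Cr and 1.34418 O.
Oxygen sums to 1.79307; scaling by 4/1.79307 = 2.23081 puts the formula on 4 O.
Fe: 0.44889 × 2.23081 = 1.001 atoms per formula unit.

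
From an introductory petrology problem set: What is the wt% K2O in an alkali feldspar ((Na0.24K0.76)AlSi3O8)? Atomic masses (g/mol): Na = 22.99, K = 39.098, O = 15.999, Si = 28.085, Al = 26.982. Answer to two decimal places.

13.04 wt%

M((Na0.24K0.76)AlSi3O8) = 274.461 g/mol; M(K2O) = 94.195 g/mol.
Moles K2O per formula unit = 0.76 K ÷ 2 = 0.3800.
K2O fraction = (0.3800 × 94.195) / 274.461 = 35.794/274.461 = 0.1304.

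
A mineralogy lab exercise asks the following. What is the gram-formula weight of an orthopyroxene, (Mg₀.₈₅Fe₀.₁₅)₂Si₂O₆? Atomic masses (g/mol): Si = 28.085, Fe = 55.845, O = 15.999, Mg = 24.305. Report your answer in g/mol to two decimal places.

210.24 g/mol

The formula mass is the sum 1.70(24.305) + 0.30(55.845) + 2(28.085) + 6(15.999).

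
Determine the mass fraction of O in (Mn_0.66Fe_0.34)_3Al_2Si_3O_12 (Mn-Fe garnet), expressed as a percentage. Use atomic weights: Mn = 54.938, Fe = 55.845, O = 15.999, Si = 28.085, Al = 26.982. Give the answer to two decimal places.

Formula mass = 1.98×54.938 + 1.02×55.845 + 2×26.982 + 3×28.085 + 12×15.999 = 495.946 g/mol, of which 191.988 g is O.
So O makes up 191.988/495.946 = 0.3871 of the mass, i.e. 38.71%.

38.71 wt%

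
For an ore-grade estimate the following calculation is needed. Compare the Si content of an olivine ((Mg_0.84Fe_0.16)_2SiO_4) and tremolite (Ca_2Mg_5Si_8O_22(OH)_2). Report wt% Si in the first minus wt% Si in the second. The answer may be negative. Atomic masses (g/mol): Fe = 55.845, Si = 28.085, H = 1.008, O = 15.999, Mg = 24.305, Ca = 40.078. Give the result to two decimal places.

First mineral: 28.085 g Si in 150.784 g formula = 18.63 wt% Si.
Second mineral: 224.680 g Si in 812.353 g formula = 27.66 wt% Si.
18.63% − 27.66% gives a difference of -9.03 percentage points.

-9.03 percentage points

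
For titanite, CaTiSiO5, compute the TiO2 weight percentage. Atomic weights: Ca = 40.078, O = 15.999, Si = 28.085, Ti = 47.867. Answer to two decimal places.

40.74 wt%

Formula mass = 196.025 g/mol.
1 Ti → 1.0000 mol TiO2 per formula unit; M(TiO2) = 79.865, so TiO2 mass = 79.865 g.
79.865/196.025 × 100 = 40.74 wt%.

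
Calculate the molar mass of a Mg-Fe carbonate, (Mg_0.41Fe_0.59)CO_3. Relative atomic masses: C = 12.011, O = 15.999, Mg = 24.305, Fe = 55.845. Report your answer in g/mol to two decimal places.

The formula mass is the sum 0.41·24.305 + 0.59·55.845 + 1·12.011 + 3·15.999.

102.92 g/mol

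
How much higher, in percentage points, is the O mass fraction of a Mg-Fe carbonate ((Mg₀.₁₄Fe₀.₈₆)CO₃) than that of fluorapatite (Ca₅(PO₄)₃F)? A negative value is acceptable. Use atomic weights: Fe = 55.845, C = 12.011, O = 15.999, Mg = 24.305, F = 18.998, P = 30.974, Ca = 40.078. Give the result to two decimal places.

5.00 percentage points

M((Mg₀.₁₄Fe₀.₈₆)CO₃) = 111.437 g/mol, so wt% O = 47.997/111.437 × 100 = 43.07%.
M(Ca₅(PO₄)₃F) = 504.298 g/mol, so wt% O = 191.988/504.298 × 100 = 38.07%.
43.07 − 38.07 = 5.00 pp.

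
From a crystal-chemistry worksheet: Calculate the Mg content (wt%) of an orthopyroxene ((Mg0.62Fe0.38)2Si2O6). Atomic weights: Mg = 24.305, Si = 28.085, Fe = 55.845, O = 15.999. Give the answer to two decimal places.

13.41 wt%

Formula mass = 1.24·24.305 + 0.76·55.845 + 2·28.085 + 6·15.999 = 224.744 g/mol, of which 30.138 g is Mg.
So Mg makes up 30.138/224.744 = 0.1341 of the mass, i.e. 13.41%.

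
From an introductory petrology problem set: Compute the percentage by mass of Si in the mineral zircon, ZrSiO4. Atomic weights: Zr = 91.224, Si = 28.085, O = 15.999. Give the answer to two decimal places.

Molar mass of ZrSiO4: 1*91.224 + 1*28.085 + 4*15.999 = 183.305 g/mol.
Mass of Si per formula unit: 1 × 28.085 = 28.085 g.
Weight fraction Si = 28.085 / 183.305 = 0.1532.

15.32 mass %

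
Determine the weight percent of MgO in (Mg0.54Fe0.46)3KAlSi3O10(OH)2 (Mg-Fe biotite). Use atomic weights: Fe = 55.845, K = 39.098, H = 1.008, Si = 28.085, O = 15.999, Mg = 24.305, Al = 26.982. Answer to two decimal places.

Formula mass = 460.779 g/mol.
1.62 Mg → 1.6200 mol MgO per formula unit; M(MgO) = 40.304, so MgO mass = 65.292 g.
65.292/460.779 × 100 = 14.17 wt%.

14.17 wt%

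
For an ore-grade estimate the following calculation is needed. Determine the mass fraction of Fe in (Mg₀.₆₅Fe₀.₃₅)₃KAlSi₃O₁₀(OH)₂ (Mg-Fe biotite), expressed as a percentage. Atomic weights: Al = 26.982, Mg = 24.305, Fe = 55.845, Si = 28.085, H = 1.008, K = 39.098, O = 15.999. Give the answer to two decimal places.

M((Mg₀.₆₅Fe₀.₃₅)₃KAlSi₃O₁₀(OH)₂) = 450.371 g/mol.
Fe contributes 1.05 × 55.845 = 58.637 g per mole.
58.637/450.371 = 0.1302 → 13.02%.

13.02 mass %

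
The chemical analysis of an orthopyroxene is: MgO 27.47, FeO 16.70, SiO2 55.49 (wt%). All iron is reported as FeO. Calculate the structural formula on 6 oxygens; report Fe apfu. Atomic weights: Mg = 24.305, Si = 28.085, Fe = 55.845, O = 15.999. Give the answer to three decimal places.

0.505 Fe apfu

27.47 wt% MgO ÷ 40.304 g/mol = 0.68157 mol, giving 0.68157 Mg and 0.68157 O.
16.70 wt% FeO ÷ 71.844 g/mol = 0.23245 mol, giving 0.23245 Fe and 0.23245 O.
55.49 wt% SiO2 ÷ 60.083 g/mol = 0.92356 mol, giving 0.92356 Si and 1.84712 O.
Oxygen sums to 2.76114; scaling by 6/2.76114 = 2.17302 puts the formula on 6 O.
Fe: 0.23245 × 2.17302 = 0.505 atoms per formula unit.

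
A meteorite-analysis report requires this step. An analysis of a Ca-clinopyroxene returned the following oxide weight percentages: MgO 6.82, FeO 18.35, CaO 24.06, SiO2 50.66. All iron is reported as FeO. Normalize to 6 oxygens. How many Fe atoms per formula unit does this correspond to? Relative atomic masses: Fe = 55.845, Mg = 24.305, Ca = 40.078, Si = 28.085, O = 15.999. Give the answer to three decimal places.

0.603 Fe apfu

MgO (M=40.304): mol = 0.16921; Mg = 0.16921, O = 0.16921.
FeO (M=71.844): mol = 0.25541; Fe = 0.25541, O = 0.25541.
CaO (M=56.077): mol = 0.42905; Ca = 0.42905, O = 0.42905.
SiO2 (M=60.083): mol = 0.84317; Si = 0.84317, O = 1.68634.
ΣO = 2.54001; factor = 6/ΣO = 2.36220.
Fe apfu = 0.25541 × 2.36220 = 0.603.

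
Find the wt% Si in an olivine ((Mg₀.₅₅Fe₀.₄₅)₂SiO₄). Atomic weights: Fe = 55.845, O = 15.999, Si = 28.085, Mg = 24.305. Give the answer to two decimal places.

Formula mass = 1.10×24.305 + 0.90×55.845 + 1×28.085 + 4×15.999 = 169.077 g/mol, of which 28.085 g is Si.
So Si makes up 28.085/169.077 = 0.1661 of the mass, i.e. 16.61%.

16.61 mass %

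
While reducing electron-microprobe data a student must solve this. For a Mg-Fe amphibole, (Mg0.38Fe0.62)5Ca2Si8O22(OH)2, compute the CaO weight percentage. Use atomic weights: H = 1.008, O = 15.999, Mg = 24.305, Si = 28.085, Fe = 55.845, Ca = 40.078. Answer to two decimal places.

M((Mg0.38Fe0.62)5Ca2Si8O22(OH)2) = 910.127 g/mol; M(CaO) = 56.077 g/mol.
Moles CaO per formula unit = 2 Ca ÷ 1 = 2.0000.
CaO fraction = (2.0000 × 56.077) / 910.127 = 112.154/910.127 = 0.1232.

12.32 wt%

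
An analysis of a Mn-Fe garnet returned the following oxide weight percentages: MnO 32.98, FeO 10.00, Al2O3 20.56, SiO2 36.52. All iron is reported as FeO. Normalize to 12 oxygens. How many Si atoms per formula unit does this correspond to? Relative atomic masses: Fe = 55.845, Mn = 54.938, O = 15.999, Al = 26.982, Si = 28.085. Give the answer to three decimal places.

MnO: 32.98/70.937 = 0.46492 mol → 0.46492 mol Mn, 0.46492 mol O.
FeO: 10.00/71.844 = 0.13919 mol → 0.13919 mol Fe, 0.13919 mol O.
Al2O3: 20.56/101.961 = 0.20165 mol → 0.40330 mol Al, 0.60495 mol O.
SiO2: 36.52/60.083 = 0.60783 mol → 0.60783 mol Si, 1.21566 mol O.
Total oxygen = 2.42472 mol. Normalization factor = 12/2.42472 = 4.94903.
Si per 12 O = 0.60783 × 4.94903 = 3.008.

3.008 Si apfu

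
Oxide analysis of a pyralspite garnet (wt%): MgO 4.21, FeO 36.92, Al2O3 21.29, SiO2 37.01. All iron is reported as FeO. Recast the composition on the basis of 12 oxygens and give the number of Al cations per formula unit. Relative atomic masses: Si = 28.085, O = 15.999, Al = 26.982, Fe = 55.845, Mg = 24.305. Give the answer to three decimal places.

2.023 Al apfu

MgO: 4.21/40.304 = 0.10446 mol → 0.10446 mol Mg, 0.10446 mol O.
FeO: 36.92/71.844 = 0.51389 mol → 0.51389 mol Fe, 0.51389 mol O.
Al2O3: 21.29/101.961 = 0.20881 mol → 0.41762 mol Al, 0.62643 mol O.
SiO2: 37.01/60.083 = 0.61598 mol → 0.61598 mol Si, 1.23196 mol O.
Total oxygen = 2.47674 mol. Normalization factor = 12/2.47674 = 4.84508.
Al per 12 O = 0.41762 × 4.84508 = 2.023.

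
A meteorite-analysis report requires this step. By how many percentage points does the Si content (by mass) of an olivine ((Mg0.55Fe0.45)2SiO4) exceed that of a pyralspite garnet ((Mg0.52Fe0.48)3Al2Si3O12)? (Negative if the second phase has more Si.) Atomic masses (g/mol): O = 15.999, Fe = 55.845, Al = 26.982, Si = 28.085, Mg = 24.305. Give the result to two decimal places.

Si in (Mg0.55Fe0.45)2SiO4: molar mass 169.077 g/mol; 1×28.085 = 28.085 g → 16.61 wt%.
Si in (Mg0.52Fe0.48)3Al2Si3O12: molar mass 448.540 g/mol; 3×28.085 = 84.255 g → 18.78 wt%.
Difference = 16.61 − 18.78 = -2.17 percentage points.

-2.17 percentage points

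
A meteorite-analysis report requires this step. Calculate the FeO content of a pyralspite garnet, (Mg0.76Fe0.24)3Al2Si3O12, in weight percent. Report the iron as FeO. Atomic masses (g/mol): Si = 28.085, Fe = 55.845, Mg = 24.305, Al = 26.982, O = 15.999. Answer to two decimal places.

12.15 wt%

M((Mg0.76Fe0.24)3Al2Si3O12) = 425.831 g/mol; M(FeO) = 71.844 g/mol.
Moles FeO per formula unit = 0.72 Fe ÷ 1 = 0.7200.
FeO fraction = (0.7200 × 71.844) / 425.831 = 51.728/425.831 = 0.1215.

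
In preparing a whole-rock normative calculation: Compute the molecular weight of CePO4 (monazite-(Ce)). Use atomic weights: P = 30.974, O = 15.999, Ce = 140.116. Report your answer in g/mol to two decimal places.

M = 1×140.116 + 1×30.974 + 4×15.999

235.09 g/mol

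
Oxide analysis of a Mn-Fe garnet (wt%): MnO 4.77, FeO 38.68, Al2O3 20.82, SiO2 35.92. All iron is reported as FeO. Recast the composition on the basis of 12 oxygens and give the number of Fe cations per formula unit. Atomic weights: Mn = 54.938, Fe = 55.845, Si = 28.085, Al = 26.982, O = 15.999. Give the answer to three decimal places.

2.676 Fe apfu

MnO (M=70.937): mol = 0.06724; Mn = 0.06724, O = 0.06724.
FeO (M=71.844): mol = 0.53839; Fe = 0.53839, O = 0.53839.
Al2O3 (M=101.961): mol = 0.20420; Al = 0.40840, O = 0.61260.
SiO2 (M=60.083): mol = 0.59784; Si = 0.59784, O = 1.19568.
ΣO = 2.41391; factor = 12/ΣO = 4.97119.
Fe apfu = 0.53839 × 4.97119 = 2.676.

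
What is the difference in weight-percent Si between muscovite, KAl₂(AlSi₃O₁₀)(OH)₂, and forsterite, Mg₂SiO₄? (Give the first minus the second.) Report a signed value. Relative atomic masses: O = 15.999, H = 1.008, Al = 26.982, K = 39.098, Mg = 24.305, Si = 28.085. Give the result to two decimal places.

1.19 percentage points

Si in KAl₂(AlSi₃O₁₀)(OH)₂: molar mass 398.303 g/mol; 3×28.085 = 84.255 g → 21.15 wt%.
Si in Mg₂SiO₄: molar mass 140.691 g/mol; 1×28.085 = 28.085 g → 19.96 wt%.
Difference = 21.15 − 19.96 = 1.19 percentage points.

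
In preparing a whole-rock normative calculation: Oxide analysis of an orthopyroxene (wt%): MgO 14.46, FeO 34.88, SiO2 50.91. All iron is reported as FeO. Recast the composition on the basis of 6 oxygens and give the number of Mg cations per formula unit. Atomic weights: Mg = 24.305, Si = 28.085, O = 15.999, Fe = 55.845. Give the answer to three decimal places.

0.848 Mg apfu

14.46 wt% MgO ÷ 40.304 g/mol = 0.35877 mol, giving 0.35877 Mg and 0.35877 O.
34.88 wt% FeO ÷ 71.844 g/mol = 0.48550 mol, giving 0.48550 Fe and 0.48550 O.
50.91 wt% SiO2 ÷ 60.083 g/mol = 0.84733 mol, giving 0.84733 Si and 1.69466 O.
Oxygen sums to 2.53893; scaling by 6/2.53893 = 2.36320 puts the formula on 6 O.
Mg: 0.35877 × 2.36320 = 0.848 atoms per formula unit.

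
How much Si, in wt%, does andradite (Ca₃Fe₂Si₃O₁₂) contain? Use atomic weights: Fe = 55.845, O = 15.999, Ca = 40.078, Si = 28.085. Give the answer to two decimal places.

16.58 wt%

M(Ca₃Fe₂Si₃O₁₂) = 508.167 g/mol.
Si contributes 3 × 28.085 = 84.255 g per mole.
84.255/508.167 = 0.1658 → 16.58%.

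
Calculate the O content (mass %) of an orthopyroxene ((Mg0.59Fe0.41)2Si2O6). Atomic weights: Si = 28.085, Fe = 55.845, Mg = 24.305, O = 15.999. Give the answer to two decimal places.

42.36 mass %

Molar mass of (Mg0.59Fe0.41)2Si2O6: 1.18·24.305 + 0.82·55.845 + 2·28.085 + 6·15.999 = 226.637 g/mol.
Mass of O per formula unit: 6 × 15.999 = 95.994 g.
Weight fraction O = 95.994 / 226.637 = 0.4236.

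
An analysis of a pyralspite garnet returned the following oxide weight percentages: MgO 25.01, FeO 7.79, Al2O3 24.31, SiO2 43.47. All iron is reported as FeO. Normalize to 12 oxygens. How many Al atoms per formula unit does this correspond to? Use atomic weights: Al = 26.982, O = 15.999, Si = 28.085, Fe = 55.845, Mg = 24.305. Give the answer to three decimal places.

MgO: 25.01/40.304 = 0.62053 mol → 0.62053 mol Mg, 0.62053 mol O.
FeO: 7.79/71.844 = 0.10843 mol → 0.10843 mol Fe, 0.10843 mol O.
Al2O3: 24.31/101.961 = 0.23842 mol → 0.47684 mol Al, 0.71526 mol O.
SiO2: 43.47/60.083 = 0.72350 mol → 0.72350 mol Si, 1.44700 mol O.
Total oxygen = 2.89122 mol. Normalization factor = 12/2.89122 = 4.15050.
Al per 12 O = 0.47684 × 4.15050 = 1.979.

1.979 Al apfu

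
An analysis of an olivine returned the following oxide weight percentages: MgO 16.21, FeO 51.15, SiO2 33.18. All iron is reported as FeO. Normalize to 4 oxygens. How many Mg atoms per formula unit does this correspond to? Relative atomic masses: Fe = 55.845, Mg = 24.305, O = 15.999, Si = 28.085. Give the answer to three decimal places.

0.725 Mg apfu

MgO: 16.21/40.304 = 0.40219 mol → 0.40219 mol Mg, 0.40219 mol O.
FeO: 51.15/71.844 = 0.71196 mol → 0.71196 mol Fe, 0.71196 mol O.
SiO2: 33.18/60.083 = 0.55224 mol → 0.55224 mol Si, 1.10448 mol O.
Total oxygen = 2.21863 mol. Normalization factor = 4/2.21863 = 1.80291.
Mg per 4 O = 0.40219 × 1.80291 = 0.725.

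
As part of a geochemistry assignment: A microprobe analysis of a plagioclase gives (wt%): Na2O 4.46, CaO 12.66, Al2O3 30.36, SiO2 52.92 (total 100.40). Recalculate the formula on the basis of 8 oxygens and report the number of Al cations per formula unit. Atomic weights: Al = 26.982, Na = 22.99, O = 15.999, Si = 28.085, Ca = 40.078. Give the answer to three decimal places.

1.614 Al apfu

Na2O (M=61.979): mol = 0.07196; Na = 0.14392, O = 0.07196.
CaO (M=56.077): mol = 0.22576; Ca = 0.22576, O = 0.22576.
Al2O3 (M=101.961): mol = 0.29776; Al = 0.59552, O = 0.89328.
SiO2 (M=60.083): mol = 0.88078; Si = 0.88078, O = 1.76156.
ΣO = 2.95256; factor = 8/ΣO = 2.70951.
Al apfu = 0.59552 × 2.70951 = 1.614.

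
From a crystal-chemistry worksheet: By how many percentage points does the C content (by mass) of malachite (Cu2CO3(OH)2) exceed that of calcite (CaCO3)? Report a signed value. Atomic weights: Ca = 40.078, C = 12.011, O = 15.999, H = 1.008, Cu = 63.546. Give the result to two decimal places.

-6.57 percentage points

M(Cu2CO3(OH)2) = 221.114 g/mol, so wt% C = 12.011/221.114 × 100 = 5.43%.
M(CaCO3) = 100.086 g/mol, so wt% C = 12.011/100.086 × 100 = 12.00%.
5.43 − 12.00 = -6.57 pp.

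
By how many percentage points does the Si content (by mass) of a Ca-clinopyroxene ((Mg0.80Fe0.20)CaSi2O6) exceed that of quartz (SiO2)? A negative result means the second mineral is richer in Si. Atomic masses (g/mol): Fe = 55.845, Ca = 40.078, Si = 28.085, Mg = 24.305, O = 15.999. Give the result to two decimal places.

Si in (Mg0.80Fe0.20)CaSi2O6: molar mass 222.855 g/mol; 2×28.085 = 56.170 g → 25.20 wt%.
Si in SiO2: molar mass 60.083 g/mol; 1×28.085 = 28.085 g → 46.74 wt%.
Difference = 25.20 − 46.74 = -21.54 percentage points.

-21.54 percentage points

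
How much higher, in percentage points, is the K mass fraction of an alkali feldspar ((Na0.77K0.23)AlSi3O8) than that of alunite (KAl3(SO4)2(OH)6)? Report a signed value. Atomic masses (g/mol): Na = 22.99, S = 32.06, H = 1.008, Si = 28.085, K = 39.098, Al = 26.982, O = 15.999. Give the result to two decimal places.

M((Na0.77K0.23)AlSi3O8) = 265.924 g/mol, so wt% K = 8.993/265.924 × 100 = 3.38%.
M(KAl3(SO4)2(OH)6) = 414.198 g/mol, so wt% K = 39.098/414.198 × 100 = 9.44%.
3.38 − 9.44 = -6.06 pp.

-6.06 percentage points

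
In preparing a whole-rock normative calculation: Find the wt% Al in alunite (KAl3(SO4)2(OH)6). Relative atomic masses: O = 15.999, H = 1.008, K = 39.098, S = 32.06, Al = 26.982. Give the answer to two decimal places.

19.54 weight percent

Formula mass = 1*39.098 + 3*26.982 + 2*32.06 + 14*15.999 + 6*1.008 = 414.198 g/mol, of which 80.946 g is Al.
So Al makes up 80.946/414.198 = 0.1954 of the mass, i.e. 19.54%.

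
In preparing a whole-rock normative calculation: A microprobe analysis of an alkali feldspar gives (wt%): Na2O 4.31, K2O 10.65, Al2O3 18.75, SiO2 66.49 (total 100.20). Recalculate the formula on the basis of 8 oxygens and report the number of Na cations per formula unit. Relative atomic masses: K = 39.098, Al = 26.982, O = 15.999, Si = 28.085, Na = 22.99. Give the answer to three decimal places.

0.377 Na apfu

4.31 wt% Na2O ÷ 61.979 g/mol = 0.06954 mol, giving 0.13908 Na and 0.06954 O.
10.65 wt% K2O ÷ 94.195 g/mol = 0.11306 mol, giving 0.22612 K and 0.11306 O.
18.75 wt% Al2O3 ÷ 101.961 g/mol = 0.18389 mol, giving 0.36778 Al and 0.55167 O.
66.49 wt% SiO2 ÷ 60.083 g/mol = 1.10664 mol, giving 1.10664 Si and 2.21328 O.
Oxygen sums to 2.94755; scaling by 8/2.94755 = 2.71412 puts the formula on 8 O.
Na: 0.13908 × 2.71412 = 0.377 atoms per formula unit.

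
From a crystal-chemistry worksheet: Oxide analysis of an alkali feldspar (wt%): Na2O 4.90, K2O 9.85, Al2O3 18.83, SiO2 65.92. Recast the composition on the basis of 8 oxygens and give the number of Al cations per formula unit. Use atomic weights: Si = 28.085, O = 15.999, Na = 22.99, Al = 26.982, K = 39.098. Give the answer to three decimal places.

1.008 Al apfu

Na2O: 4.90/61.979 = 0.07906 mol → 0.15812 mol Na, 0.07906 mol O.
K2O: 9.85/94.195 = 0.10457 mol → 0.20914 mol K, 0.10457 mol O.
Al2O3: 18.83/101.961 = 0.18468 mol → 0.36936 mol Al, 0.55404 mol O.
SiO2: 65.92/60.083 = 1.09715 mol → 1.09715 mol Si, 2.19430 mol O.
Total oxygen = 2.93197 mol. Normalization factor = 8/2.93197 = 2.72854.
Al per 8 O = 0.36936 × 2.72854 = 1.008.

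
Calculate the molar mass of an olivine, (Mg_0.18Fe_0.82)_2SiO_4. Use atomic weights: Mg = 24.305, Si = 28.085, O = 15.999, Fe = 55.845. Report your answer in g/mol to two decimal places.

M = 0.36(24.305) + 1.64(55.845) + 1(28.085) + 4(15.999)

192.42 g/mol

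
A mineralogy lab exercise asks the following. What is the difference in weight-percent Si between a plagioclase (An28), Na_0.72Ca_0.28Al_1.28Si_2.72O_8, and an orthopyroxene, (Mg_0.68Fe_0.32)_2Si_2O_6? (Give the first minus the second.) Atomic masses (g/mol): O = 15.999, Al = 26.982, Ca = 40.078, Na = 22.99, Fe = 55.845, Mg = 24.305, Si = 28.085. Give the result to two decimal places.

M(Na_0.72Ca_0.28Al_1.28Si_2.72O_8) = 266.695 g/mol, so wt% Si = 76.391/266.695 × 100 = 28.64%.
M((Mg_0.68Fe_0.32)_2Si_2O_6) = 220.960 g/mol, so wt% Si = 56.170/220.960 × 100 = 25.42%.
28.64 − 25.42 = 3.22 pp.

3.22 percentage points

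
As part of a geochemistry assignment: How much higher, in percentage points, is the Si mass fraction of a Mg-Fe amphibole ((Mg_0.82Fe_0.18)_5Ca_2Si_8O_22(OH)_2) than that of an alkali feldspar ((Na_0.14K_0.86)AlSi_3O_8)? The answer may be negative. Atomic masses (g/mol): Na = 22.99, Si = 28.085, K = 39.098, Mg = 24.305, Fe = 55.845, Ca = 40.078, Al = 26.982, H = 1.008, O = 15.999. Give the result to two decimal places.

-3.80 percentage points

Si in (Mg_0.82Fe_0.18)_5Ca_2Si_8O_22(OH)_2: molar mass 840.739 g/mol; 8×28.085 = 224.680 g → 26.72 wt%.
Si in (Na_0.14K_0.86)AlSi_3O_8: molar mass 276.072 g/mol; 3×28.085 = 84.255 g → 30.52 wt%.
Difference = 26.72 − 30.52 = -3.80 percentage points.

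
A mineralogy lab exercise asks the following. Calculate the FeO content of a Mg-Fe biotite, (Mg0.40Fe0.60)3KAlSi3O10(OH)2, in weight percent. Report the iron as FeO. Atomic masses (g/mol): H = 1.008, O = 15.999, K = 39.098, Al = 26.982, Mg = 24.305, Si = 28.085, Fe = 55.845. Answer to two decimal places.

27.28 wt%

Molar mass of (Mg0.40Fe0.60)3KAlSi3O10(OH)2 = 1.20*24.305 + 1.80*55.845 + 1*39.098 + 1*26.982 + 3*28.085 + 12*15.999 + 2*1.008 = 474.026 g/mol.
Each formula unit contains 1.80 Fe, equivalent to 1.80/1 = 1.8000 mol FeO.
M(FeO) = 1×55.845 + 1×15.999 = 71.844 g/mol.
Mass of FeO per formula unit = 1.8000 × 71.844 = 129.319 g.
FeO wt% = 129.319 / 474.026 × 100 = 27.28%.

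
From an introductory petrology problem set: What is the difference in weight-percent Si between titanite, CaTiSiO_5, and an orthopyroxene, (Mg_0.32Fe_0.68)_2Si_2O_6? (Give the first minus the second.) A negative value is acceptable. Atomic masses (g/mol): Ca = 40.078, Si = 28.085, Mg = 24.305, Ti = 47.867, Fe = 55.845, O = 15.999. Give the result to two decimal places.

-8.72 percentage points

First mineral: 28.085 g Si in 196.025 g formula = 14.33 wt% Si.
Second mineral: 56.170 g Si in 243.668 g formula = 23.05 wt% Si.
14.33% − 23.05% gives a difference of -8.72 percentage points.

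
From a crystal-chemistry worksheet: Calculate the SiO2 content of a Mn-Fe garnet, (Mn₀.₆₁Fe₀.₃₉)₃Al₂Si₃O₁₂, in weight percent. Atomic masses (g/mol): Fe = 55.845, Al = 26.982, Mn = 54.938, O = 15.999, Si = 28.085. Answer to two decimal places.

36.33 wt%

Formula mass = 496.082 g/mol.
3 Si → 3.0000 mol SiO2 per formula unit; M(SiO2) = 60.083, so SiO2 mass = 180.249 g.
180.249/496.082 × 100 = 36.33 wt%.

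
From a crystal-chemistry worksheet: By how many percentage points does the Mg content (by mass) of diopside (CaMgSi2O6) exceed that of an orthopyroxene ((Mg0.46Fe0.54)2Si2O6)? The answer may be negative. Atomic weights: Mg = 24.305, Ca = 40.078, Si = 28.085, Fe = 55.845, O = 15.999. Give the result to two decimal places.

Mg in CaMgSi2O6: molar mass 216.547 g/mol; 1×24.305 = 24.305 g → 11.22 wt%.
Mg in (Mg0.46Fe0.54)2Si2O6: molar mass 234.837 g/mol; 0.92×24.305 = 22.361 g → 9.52 wt%.
Difference = 11.22 − 9.52 = 1.70 percentage points.

1.70 percentage points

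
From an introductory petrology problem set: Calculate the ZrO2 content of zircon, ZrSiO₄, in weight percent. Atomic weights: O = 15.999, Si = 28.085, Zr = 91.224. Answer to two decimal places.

Molar mass of ZrSiO₄ = 1*91.224 + 1*28.085 + 4*15.999 = 183.305 g/mol.
Each formula unit contains 1 Zr, equivalent to 1/1 = 1.0000 mol ZrO2.
M(ZrO2) = 1×91.224 + 2×15.999 = 123.222 g/mol.
Mass of ZrO2 per formula unit = 1.0000 × 123.222 = 123.222 g.
ZrO2 wt% = 123.222 / 183.305 × 100 = 67.22%.

67.22 wt%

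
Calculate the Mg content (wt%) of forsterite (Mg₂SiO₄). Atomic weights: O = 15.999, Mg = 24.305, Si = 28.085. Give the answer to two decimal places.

34.55 wt%

Molar mass of Mg₂SiO₄: 2*24.305 + 1*28.085 + 4*15.999 = 140.691 g/mol.
Mass of Mg per formula unit: 2 × 24.305 = 48.610 g.
Weight fraction Mg = 48.610 / 140.691 = 0.3455.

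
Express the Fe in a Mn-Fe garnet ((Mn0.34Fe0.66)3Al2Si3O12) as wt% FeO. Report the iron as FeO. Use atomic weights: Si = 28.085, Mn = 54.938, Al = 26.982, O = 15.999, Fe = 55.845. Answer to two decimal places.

28.63 wt%

Formula mass = 496.817 g/mol.
1.98 Fe → 1.9800 mol FeO per formula unit; M(FeO) = 71.844, so FeO mass = 142.251 g.
142.251/496.817 × 100 = 28.63 wt%.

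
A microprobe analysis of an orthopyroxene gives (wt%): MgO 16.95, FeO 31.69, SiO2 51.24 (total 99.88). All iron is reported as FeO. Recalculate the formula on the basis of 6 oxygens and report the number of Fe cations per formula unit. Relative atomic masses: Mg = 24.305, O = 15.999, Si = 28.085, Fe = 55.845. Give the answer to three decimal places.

1.031 Fe apfu

MgO: 16.95/40.304 = 0.42055 mol → 0.42055 mol Mg, 0.42055 mol O.
FeO: 31.69/71.844 = 0.44109 mol → 0.44109 mol Fe, 0.44109 mol O.
SiO2: 51.24/60.083 = 0.85282 mol → 0.85282 mol Si, 1.70564 mol O.
Total oxygen = 2.56728 mol. Normalization factor = 6/2.56728 = 2.33710.
Fe per 6 O = 0.44109 × 2.33710 = 1.031.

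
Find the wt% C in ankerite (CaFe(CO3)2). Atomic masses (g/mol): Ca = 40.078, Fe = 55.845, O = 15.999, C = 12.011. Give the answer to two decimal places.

Formula mass = 1·40.078 + 1·55.845 + 2·12.011 + 6·15.999 = 215.939 g/mol, of which 24.022 g is C.
So C makes up 24.022/215.939 = 0.1112 of the mass, i.e. 11.12%.

11.12 weight percent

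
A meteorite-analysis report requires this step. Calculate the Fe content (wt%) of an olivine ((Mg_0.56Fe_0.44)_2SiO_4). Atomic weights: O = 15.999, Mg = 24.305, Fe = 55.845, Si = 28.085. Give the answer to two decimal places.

29.17 wt%

M((Mg_0.56Fe_0.44)_2SiO_4) = 168.446 g/mol.
Fe contributes 0.88 × 55.845 = 49.144 g per mole.
49.144/168.446 = 0.2917 → 29.17%.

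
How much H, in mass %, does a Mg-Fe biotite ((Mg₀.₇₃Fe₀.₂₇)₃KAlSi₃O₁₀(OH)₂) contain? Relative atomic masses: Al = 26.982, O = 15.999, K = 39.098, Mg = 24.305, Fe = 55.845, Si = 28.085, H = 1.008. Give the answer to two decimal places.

0.46 mass %

Molar mass of (Mg₀.₇₃Fe₀.₂₇)₃KAlSi₃O₁₀(OH)₂: 2.19×24.305 + 0.81×55.845 + 1×39.098 + 1×26.982 + 3×28.085 + 12×15.999 + 2×1.008 = 442.801 g/mol.
Mass of H per formula unit: 2 × 1.008 = 2.016 g.
Weight fraction H = 2.016 / 442.801 = 0.0046.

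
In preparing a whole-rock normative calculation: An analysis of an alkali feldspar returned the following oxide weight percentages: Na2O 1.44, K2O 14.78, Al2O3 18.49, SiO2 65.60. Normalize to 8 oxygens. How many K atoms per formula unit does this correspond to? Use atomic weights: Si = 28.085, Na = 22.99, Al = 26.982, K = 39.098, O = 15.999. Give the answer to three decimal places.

0.863 K apfu

1.44 wt% Na2O ÷ 61.979 g/mol = 0.02323 mol, giving 0.04646 Na and 0.02323 O.
14.78 wt% K2O ÷ 94.195 g/mol = 0.15691 mol, giving 0.31382 K and 0.15691 O.
18.49 wt% Al2O3 ÷ 101.961 g/mol = 0.18134 mol, giving 0.36268 Al and 0.54402 O.
65.60 wt% SiO2 ÷ 60.083 g/mol = 1.09182 mol, giving 1.09182 Si and 2.18364 O.
Oxygen sums to 2.90780; scaling by 8/2.90780 = 2.75122 puts the formula on 8 O.
K: 0.31382 × 2.75122 = 0.863 atoms per formula unit.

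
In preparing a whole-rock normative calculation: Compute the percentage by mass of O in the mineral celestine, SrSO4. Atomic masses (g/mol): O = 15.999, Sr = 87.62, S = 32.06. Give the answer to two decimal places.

M(SrSO4) = 183.676 g/mol.
O contributes 4 × 15.999 = 63.996 g per mole.
63.996/183.676 = 0.3484 → 34.84%.

34.84 wt%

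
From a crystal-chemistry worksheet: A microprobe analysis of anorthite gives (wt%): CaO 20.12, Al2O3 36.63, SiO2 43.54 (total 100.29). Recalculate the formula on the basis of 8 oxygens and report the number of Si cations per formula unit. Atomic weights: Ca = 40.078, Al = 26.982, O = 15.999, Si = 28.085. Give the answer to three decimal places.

2.009 Si apfu

CaO (M=56.077): mol = 0.35879; Ca = 0.35879, O = 0.35879.
Al2O3 (M=101.961): mol = 0.35926; Al = 0.71852, O = 1.07778.
SiO2 (M=60.083): mol = 0.72466; Si = 0.72466, O = 1.44932.
ΣO = 2.88589; factor = 8/ΣO = 2.77211.
Si apfu = 0.72466 × 2.77211 = 2.009.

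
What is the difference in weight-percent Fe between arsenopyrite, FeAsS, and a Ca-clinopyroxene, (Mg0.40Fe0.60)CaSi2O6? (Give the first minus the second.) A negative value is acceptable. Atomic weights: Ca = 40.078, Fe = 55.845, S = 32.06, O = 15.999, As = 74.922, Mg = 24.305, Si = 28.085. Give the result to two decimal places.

Fe in FeAsS: molar mass 162.827 g/mol; 1×55.845 = 55.845 g → 34.30 wt%.
Fe in (Mg0.40Fe0.60)CaSi2O6: molar mass 235.471 g/mol; 0.60×55.845 = 33.507 g → 14.23 wt%.
Difference = 34.30 − 14.23 = 20.07 percentage points.

20.07 percentage points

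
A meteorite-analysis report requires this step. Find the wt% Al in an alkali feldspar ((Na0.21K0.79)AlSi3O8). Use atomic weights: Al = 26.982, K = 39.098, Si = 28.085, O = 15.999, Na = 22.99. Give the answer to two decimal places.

M((Na0.21K0.79)AlSi3O8) = 274.944 g/mol.
Al contributes 1 × 26.982 = 26.982 g per mole.
26.982/274.944 = 0.0981 → 9.81%.

9.81 wt%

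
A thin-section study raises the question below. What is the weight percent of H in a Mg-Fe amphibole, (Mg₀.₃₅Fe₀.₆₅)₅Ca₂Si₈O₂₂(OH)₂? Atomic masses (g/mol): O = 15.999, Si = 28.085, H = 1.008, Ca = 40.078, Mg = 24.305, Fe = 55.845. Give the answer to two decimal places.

Molar mass of (Mg₀.₃₅Fe₀.₆₅)₅Ca₂Si₈O₂₂(OH)₂: 1.75×24.305 + 3.25×55.845 + 2×40.078 + 8×28.085 + 24×15.999 + 2×1.008 = 914.858 g/mol.
Mass of H per formula unit: 2 × 1.008 = 2.016 g.
Weight fraction H = 2.016 / 914.858 = 0.0022.

0.22 wt%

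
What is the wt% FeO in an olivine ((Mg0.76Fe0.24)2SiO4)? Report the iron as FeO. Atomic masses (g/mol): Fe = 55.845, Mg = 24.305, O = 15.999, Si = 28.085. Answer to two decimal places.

Formula mass = 155.830 g/mol.
0.48 Fe → 0.4800 mol FeO per formula unit; M(FeO) = 71.844, so FeO mass = 34.485 g.
34.485/155.830 × 100 = 22.13 wt%.

22.13 wt%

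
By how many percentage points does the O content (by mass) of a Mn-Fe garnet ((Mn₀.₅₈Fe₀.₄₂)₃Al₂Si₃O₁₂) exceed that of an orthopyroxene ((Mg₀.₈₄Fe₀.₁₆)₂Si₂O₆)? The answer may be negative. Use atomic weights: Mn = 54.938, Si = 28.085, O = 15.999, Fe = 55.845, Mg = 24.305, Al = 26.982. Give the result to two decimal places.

-6.83 percentage points

First mineral: 191.988 g O in 496.164 g formula = 38.69 wt% O.
Second mineral: 95.994 g O in 210.867 g formula = 45.52 wt% O.
38.69% − 45.52% gives a difference of -6.83 percentage points.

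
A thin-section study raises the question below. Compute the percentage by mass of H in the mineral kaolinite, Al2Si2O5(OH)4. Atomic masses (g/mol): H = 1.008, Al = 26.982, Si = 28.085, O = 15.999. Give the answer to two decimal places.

1.56 wt%

M(Al2Si2O5(OH)4) = 258.157 g/mol.
H contributes 4 × 1.008 = 4.032 g per mole.
4.032/258.157 = 0.0156 → 1.56%.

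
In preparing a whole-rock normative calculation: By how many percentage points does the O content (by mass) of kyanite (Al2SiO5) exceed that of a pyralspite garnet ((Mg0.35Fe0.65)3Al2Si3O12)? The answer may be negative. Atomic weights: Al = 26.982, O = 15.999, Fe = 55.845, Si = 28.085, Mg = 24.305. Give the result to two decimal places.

8.05 percentage points

O in Al2SiO5: molar mass 162.044 g/mol; 5×15.999 = 79.995 g → 49.37 wt%.
O in (Mg0.35Fe0.65)3Al2Si3O12: molar mass 464.625 g/mol; 12×15.999 = 191.988 g → 41.32 wt%.
Difference = 49.37 − 41.32 = 8.05 percentage points.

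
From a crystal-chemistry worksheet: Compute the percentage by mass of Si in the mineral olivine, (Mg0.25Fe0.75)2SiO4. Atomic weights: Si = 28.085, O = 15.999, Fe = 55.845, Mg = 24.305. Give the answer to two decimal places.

14.94 wt%

Formula mass = 0.50*24.305 + 1.50*55.845 + 1*28.085 + 4*15.999 = 188.001 g/mol, of which 28.085 g is Si.
So Si makes up 28.085/188.001 = 0.1494 of the mass, i.e. 14.94%.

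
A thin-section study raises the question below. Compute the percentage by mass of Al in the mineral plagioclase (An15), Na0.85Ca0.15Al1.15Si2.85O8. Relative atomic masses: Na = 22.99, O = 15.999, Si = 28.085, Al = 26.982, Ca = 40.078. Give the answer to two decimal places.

M(Na0.85Ca0.15Al1.15Si2.85O8) = 264.617 g/mol.
Al contributes 1.15 × 26.982 = 31.029 g per mole.
31.029/264.617 = 0.1173 → 11.73%.

11.73 weight percent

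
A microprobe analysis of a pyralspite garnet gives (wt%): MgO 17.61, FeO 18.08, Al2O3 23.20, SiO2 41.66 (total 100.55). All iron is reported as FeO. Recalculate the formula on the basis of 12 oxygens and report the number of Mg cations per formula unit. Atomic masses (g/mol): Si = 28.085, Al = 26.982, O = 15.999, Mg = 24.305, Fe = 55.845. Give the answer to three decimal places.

MgO: 17.61/40.304 = 0.43693 mol → 0.43693 mol Mg, 0.43693 mol O.
FeO: 18.08/71.844 = 0.25166 mol → 0.25166 mol Fe, 0.25166 mol O.
Al2O3: 23.20/101.961 = 0.22754 mol → 0.45508 mol Al, 0.68262 mol O.
SiO2: 41.66/60.083 = 0.69337 mol → 0.69337 mol Si, 1.38674 mol O.
Total oxygen = 2.75795 mol. Normalization factor = 12/2.75795 = 4.35106.
Mg per 12 O = 0.43693 × 4.35106 = 1.901.

1.901 Mg apfu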